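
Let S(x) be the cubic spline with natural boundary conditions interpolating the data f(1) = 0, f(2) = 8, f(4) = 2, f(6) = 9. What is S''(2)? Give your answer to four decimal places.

-13.7727

Write M_i for S''(x_i). With h_i = 1, 2, 2 and divided differences Δ_i = 8, -3, 7/2, the continuity of S' gives the tridiagonal system
  1·M_0 + 6·M_1 + 2·M_2 = 6(Δ_1 - Δ_0) = -66
  2·M_1 + 8·M_2 + 2·M_3 = 6(Δ_2 - Δ_1) = 39
Natural end conditions: M_0 = M_3 = 0.
Solving: M_0 = 0, M_1 = -303/22, M_2 = 183/22, M_3 = 0.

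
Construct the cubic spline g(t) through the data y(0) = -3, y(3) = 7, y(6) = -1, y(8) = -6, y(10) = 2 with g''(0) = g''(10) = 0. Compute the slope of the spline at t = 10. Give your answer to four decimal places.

Let M_i = g''(x_i). Step sizes h_i = 3, 3, 2, 2; slopes of the chords Δ_i = (y_(i+1) - y_i)/h_i = 10/3, -8/3, -5/2, 4.
  3·M_0 + 12·M_1 + 3·M_2 = 6(Δ_1 - Δ_0) = -36
  3·M_1 + 10·M_2 + 2·M_3 = 6(Δ_2 - Δ_1) = 1
  2·M_2 + 8·M_3 + 2·M_4 = 6(Δ_3 - Δ_2) = 39
Natural end conditions: M_0 = M_4 = 0.
Solving: M_0 = 0, M_1 = -421/140, M_2 = 1/35, M_3 = 1363/280, M_4 = 0.
On [8, 10], g'(t) = b_3 + 2c_3·(t - 8) + 3d_3·(t - 8)² with b_3 = Δ_3 - h_3(2M_3 + M_4)/6 = 317/420, c_3 = M_3/2 = 1363/560, d_3 = (M_4 - M_3)/(6h_3) = -1363/3360. So g'(10) = 4723/840.

5.6226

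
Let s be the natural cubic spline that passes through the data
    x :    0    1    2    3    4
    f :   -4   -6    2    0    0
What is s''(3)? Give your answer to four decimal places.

8.5714

Write σ_i for s''(x_i). With h_i = 1, 1, 1, 1 and divided differences Δ_i = -2, 8, -2, 0, the continuity of s' gives the tridiagonal system
  1·σ_0 + 4·σ_1 + 1·σ_2 = 6(Δ_1 - Δ_0) = 60
  1·σ_1 + 4·σ_2 + 1·σ_3 = 6(Δ_2 - Δ_1) = -60
  1·σ_2 + 4·σ_3 + 1·σ_4 = 6(Δ_3 - Δ_2) = 12
Natural end conditions: σ_0 = σ_4 = 0.
Solving: σ_0 = 0, σ_1 = 144/7, σ_2 = -156/7, σ_3 = 60/7, σ_4 = 0.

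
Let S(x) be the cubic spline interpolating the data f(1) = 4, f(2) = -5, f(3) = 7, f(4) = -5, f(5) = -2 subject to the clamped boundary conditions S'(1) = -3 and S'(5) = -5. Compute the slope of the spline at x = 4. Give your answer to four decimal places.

-5.6786

Write M_i for S''(x_i). With h_i = 1, 1, 1, 1 and divided differences Δ_i = -9, 12, -12, 3, the continuity of S' gives the tridiagonal system
  1·M_0 + 4·M_1 + 1·M_2 = 6(Δ_1 - Δ_0) = 126
  1·M_1 + 4·M_2 + 1·M_3 = 6(Δ_2 - Δ_1) = -144
  1·M_2 + 4·M_3 + 1·M_4 = 6(Δ_3 - Δ_2) = 90
Clamped end conditions give two more equations: 2h_0·M_0 + h_0·M_1 = 6(Δ_0 - S'(1)) = -36 and h_3·M_3 + 2h_3·M_4 = 6(S'(5) - Δ_3) = -48.
Solving: M_0 = -667/14, M_1 = 415/7, M_2 = -127/2, M_3 = 355/7, M_4 = -691/14.
On [4, 5], S'(x) = b_3 + 2c_3·(x - 4) + 3d_3·(x - 4)² with b_3 = Δ_3 - h_3(2M_3 + M_4)/6 = -159/28, c_3 = M_3/2 = 355/14, d_3 = (M_4 - M_3)/(6h_3) = -467/28. So S'(4) = -159/28.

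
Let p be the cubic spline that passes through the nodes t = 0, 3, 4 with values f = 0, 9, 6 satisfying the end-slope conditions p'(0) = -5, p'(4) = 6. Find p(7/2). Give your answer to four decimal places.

Write σ_i for p''(x_i). With h_i = 3, 1 and divided differences Δ_i = 3, -3, the continuity of p' gives the tridiagonal system
  3·σ_0 + 8·σ_1 + 1·σ_2 = 6(Δ_1 - Δ_0) = -36
Clamped end conditions give two more equations: 2h_0·σ_0 + h_0·σ_1 = 6(Δ_0 - p'(0)) = 48 and h_1·σ_1 + 2h_1·σ_2 = 6(p'(4) - Δ_1) = 54.
Forward elimination and back-substitution give σ_0 = 61/4, σ_1 = -29/2, σ_2 = 137/4.
On [3, 4], p(t) = 9 - 31/8·(t - 3) - 29/4·(t - 3)² + 65/8·(t - 3)³.
With (t - 3) = 1/2: p(7/2) = 401/64.

6.2656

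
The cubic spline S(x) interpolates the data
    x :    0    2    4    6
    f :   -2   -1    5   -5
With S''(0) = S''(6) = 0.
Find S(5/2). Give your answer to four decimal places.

0.7906

With M_i denoting the second derivative at x_i, h_i = 2, 2, 2, and Δ_i = (y_(i+1) − y_i)/h_i = 1/2, 3, -5:
  2·M_0 + 8·M_1 + 2·M_2 = 6(Δ_1 - Δ_0) = 15
  2·M_1 + 8·M_2 + 2·M_3 = 6(Δ_2 - Δ_1) = -48
Natural end conditions: M_0 = M_3 = 0.
Forward elimination and back-substitution give M_0 = 0, M_1 = 18/5, M_2 = -69/10, M_3 = 0.
On [2, 4], S(x) = -1 + 29/10·(x - 2) + 9/5·(x - 2)² - 7/8·(x - 2)³.
With (x - 2) = 1/2: S(5/2) = 253/320.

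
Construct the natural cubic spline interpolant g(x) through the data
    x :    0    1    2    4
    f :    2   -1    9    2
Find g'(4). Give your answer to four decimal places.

-9.3261

With M_i denoting the second derivative at x_i, h_i = 1, 1, 2, and Δ_i = (y_(i+1) − y_i)/h_i = -3, 10, -7/2:
  1·M_0 + 4·M_1 + 1·M_2 = 6(Δ_1 - Δ_0) = 78
  1·M_1 + 6·M_2 + 2·M_3 = 6(Δ_2 - Δ_1) = -81
Natural end conditions: M_0 = M_3 = 0.
Forward elimination and back-substitution give M_0 = 0, M_1 = 549/23, M_2 = -402/23, M_3 = 0.
On [2, 4], g'(x) = b_2 + 2c_2·(x - 2) + 3d_2·(x - 2)² with b_2 = Δ_2 - h_2(2M_2 + M_3)/6 = 375/46, c_2 = M_2/2 = -201/23, d_2 = (M_3 - M_2)/(6h_2) = 67/46. So g'(4) = -429/46.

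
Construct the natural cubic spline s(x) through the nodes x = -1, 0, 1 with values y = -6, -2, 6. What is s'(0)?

Put M_i = s'' at the i-th knot. Here h = (1, 1) and Δ = (4, 8), so the interior equations h_(i-1)·M_(i-1) + 2(h_(i-1)+h_i)·M_i + h_i·M_(i+1) = 6(Δ_i − Δ_(i-1)) read
  1·M_0 + 4·M_1 + 1·M_2 = 6(Δ_1 - Δ_0) = 24
Natural end conditions: M_0 = M_2 = 0.
Forward elimination and back-substitution give M_0 = 0, M_1 = 6, M_2 = 0.
On [0, 1], s'(x) = b_1 + 2c_1·x + 3d_1·x² with b_1 = Δ_1 - h_1(2M_1 + M_2)/6 = 6, c_1 = M_1/2 = 3, d_1 = (M_2 - M_1)/(6h_1) = -1. So s'(0) = 6.

6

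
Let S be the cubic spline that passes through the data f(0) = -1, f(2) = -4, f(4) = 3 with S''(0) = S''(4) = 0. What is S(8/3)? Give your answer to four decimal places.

Write m_i for S''(x_i). With h_i = 2, 2 and divided differences Δ_i = -3/2, 7/2, the continuity of S' gives the tridiagonal system
  2·m_0 + 8·m_1 + 2·m_2 = 6(Δ_1 - Δ_0) = 30
Natural end conditions: m_0 = m_2 = 0.
Solving the tridiagonal system: m_0 = 0, m_1 = 15/4, m_2 = 0.
On [2, 4], S(x) = -4 + 1·(x - 2) + 15/8·(x - 2)² - 5/16·(x - 2)³.
With (x - 2) = 2/3: S(8/3) = -70/27.

-2.5926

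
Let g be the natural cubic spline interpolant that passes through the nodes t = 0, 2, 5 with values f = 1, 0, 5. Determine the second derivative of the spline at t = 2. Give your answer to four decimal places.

1.3000

Write M_i for g''(x_i). With h_i = 2, 3 and divided differences Δ_i = -1/2, 5/3, the continuity of g' gives the tridiagonal system
  2·M_0 + 10·M_1 + 3·M_2 = 6(Δ_1 - Δ_0) = 13
Natural end conditions: M_0 = M_2 = 0.
Solving the tridiagonal system: M_0 = 0, M_1 = 13/10, M_2 = 0.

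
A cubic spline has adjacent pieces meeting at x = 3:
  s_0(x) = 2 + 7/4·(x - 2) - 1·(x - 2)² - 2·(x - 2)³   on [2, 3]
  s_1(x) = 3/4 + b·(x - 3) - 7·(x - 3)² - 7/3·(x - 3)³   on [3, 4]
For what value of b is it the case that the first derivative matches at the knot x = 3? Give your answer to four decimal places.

-6.2500

s_0'(x) = 7/4 - 2·(x - 2) - 6·(x - 2)², so s_0'(3) = -25/4. On the right, s_1'(3) = b, so b = -25/4.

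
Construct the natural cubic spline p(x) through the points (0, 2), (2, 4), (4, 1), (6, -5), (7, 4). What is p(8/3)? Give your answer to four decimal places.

4.0443

Write m_i for p''(x_i). With h_i = 2, 2, 2, 1 and divided differences Δ_i = 1, -3/2, -3, 9, the continuity of p' gives the tridiagonal system
  2·m_0 + 8·m_1 + 2·m_2 = 6(Δ_1 - Δ_0) = -15
  2·m_1 + 8·m_2 + 2·m_3 = 6(Δ_2 - Δ_1) = -9
  2·m_2 + 6·m_3 + 1·m_4 = 6(Δ_3 - Δ_2) = 72
Natural end conditions: m_0 = m_4 = 0.
Solving the tridiagonal system: m_0 = 0, m_1 = -33/41, m_2 = -351/82, m_3 = 1101/82, m_4 = 0.
On [2, 4], p(x) = 4 + 19/41·(x - 2) - 33/82·(x - 2)² - 95/328·(x - 2)³.
With (x - 2) = 2/3: p(8/3) = 4477/1107.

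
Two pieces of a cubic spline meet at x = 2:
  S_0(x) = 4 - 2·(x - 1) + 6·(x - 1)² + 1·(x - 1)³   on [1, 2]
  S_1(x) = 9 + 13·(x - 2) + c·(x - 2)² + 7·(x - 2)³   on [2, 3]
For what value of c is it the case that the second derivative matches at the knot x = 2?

S_0''(x) = 12 + 6·(x - 1), so S_0''(2) = 18. On the right, S_1''(2) = 2c, so c = 9.

9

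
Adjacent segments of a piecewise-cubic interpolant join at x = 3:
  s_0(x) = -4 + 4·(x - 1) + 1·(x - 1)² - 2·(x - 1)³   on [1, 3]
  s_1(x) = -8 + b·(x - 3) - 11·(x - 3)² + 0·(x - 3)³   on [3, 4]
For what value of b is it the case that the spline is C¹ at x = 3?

-16

s_0'(x) = 4 + 2·(x - 1) - 6·(x - 1)², so s_0'(3) = -16. On the right, s_1'(3) = b, so b = -16.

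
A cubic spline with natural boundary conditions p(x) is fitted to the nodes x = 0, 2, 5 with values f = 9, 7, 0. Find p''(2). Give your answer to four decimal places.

-0.8000

Let m_i = p''(x_i). Step sizes h_i = 2, 3; slopes of the chords Δ_i = (y_(i+1) - y_i)/h_i = -1, -7/3.
  2·m_0 + 10·m_1 + 3·m_2 = 6(Δ_1 - Δ_0) = -8
Natural end conditions: m_0 = m_2 = 0.
Forward elimination and back-substitution give m_0 = 0, m_1 = -4/5, m_2 = 0.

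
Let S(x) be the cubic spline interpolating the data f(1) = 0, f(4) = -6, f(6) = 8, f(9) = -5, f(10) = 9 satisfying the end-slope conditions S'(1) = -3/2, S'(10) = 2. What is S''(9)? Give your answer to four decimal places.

Put M_i = S'' at the i-th knot. Here h = (3, 2, 3, 1) and Δ = (-2, 7, -13/3, 14), so the interior equations h_(i-1)·M_(i-1) + 2(h_(i-1)+h_i)·M_i + h_i·M_(i+1) = 6(Δ_i − Δ_(i-1)) read
  3·M_0 + 10·M_1 + 2·M_2 = 6(Δ_1 - Δ_0) = 54
  2·M_1 + 10·M_2 + 3·M_3 = 6(Δ_2 - Δ_1) = -68
  3·M_2 + 8·M_3 + 1·M_4 = 6(Δ_3 - Δ_2) = 110
Clamped end conditions give two more equations: 2h_0·M_0 + h_0·M_1 = 6(Δ_0 - S'(1)) = -3 and h_3·M_3 + 2h_3·M_4 = 6(S'(10) - Δ_3) = -72.
Hence M_0 = -1015/177, M_1 = 1853/177, M_2 = -5927/354, M_3 = 4631/177, M_4 = -17375/354.

26.1638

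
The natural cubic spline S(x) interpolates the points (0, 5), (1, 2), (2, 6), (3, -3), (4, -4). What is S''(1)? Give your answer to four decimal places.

Let m_i = S''(x_i). Step sizes h_i = 1, 1, 1, 1; slopes of the chords Δ_i = (y_(i+1) - y_i)/h_i = -3, 4, -9, -1.
  1·m_0 + 4·m_1 + 1·m_2 = 6(Δ_1 - Δ_0) = 42
  1·m_1 + 4·m_2 + 1·m_3 = 6(Δ_2 - Δ_1) = -78
  1·m_2 + 4·m_3 + 1·m_4 = 6(Δ_3 - Δ_2) = 48
Natural end conditions: m_0 = m_4 = 0.
Solving: m_0 = 0, m_1 = 495/28, m_2 = -201/7, m_3 = 537/28, m_4 = 0.

17.6786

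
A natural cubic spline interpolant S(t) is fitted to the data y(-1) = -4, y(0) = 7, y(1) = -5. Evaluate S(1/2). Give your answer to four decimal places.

Write σ_i for S''(x_i). With h_i = 1, 1 and divided differences Δ_i = 11, -12, the continuity of S' gives the tridiagonal system
  1·σ_0 + 4·σ_1 + 1·σ_2 = 6(Δ_1 - Δ_0) = -138
Natural end conditions: σ_0 = σ_2 = 0.
Hence σ_0 = 0, σ_1 = -69/2, σ_2 = 0.
On [0, 1], S(t) = 7 - 1/2·t - 69/4·t² + 23/4·t³.
With t = 1/2: S(1/2) = 101/32.

3.1563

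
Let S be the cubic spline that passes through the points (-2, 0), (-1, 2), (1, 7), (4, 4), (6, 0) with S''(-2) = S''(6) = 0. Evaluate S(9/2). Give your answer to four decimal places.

Write M_i for S''(x_i). With h_i = 1, 2, 3, 2 and divided differences Δ_i = 2, 5/2, -1, -2, the continuity of S' gives the tridiagonal system
  1·M_0 + 6·M_1 + 2·M_2 = 6(Δ_1 - Δ_0) = 3
  2·M_1 + 10·M_2 + 3·M_3 = 6(Δ_2 - Δ_1) = -21
  3·M_2 + 10·M_3 + 2·M_4 = 6(Δ_3 - Δ_2) = -6
Natural end conditions: M_0 = M_4 = 0.
Hence M_0 = 0, M_1 = 657/506, M_2 = -606/253, M_3 = 30/253, M_4 = 0.
On [4, 6], S(x) = 4 - 526/253·(x - 4) + 15/253·(x - 4)² - 5/506·(x - 4)³.
With (x - 4) = 1/2: S(9/2) = 12039/4048.

2.9741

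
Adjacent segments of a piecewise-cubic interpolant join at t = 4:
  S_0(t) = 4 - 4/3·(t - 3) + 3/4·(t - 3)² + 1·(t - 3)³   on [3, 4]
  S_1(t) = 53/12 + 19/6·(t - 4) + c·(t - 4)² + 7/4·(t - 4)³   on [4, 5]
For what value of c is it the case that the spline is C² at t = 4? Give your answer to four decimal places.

3.7500

S_0''(t) = 3/2 + 6·(t - 3), so S_0''(4) = 15/2. On the right, S_1''(4) = 2c, so c = 15/4.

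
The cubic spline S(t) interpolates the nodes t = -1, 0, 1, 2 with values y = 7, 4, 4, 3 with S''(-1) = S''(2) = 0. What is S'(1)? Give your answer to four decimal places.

Let m_i = S''(x_i). Step sizes h_i = 1, 1, 1; slopes of the chords Δ_i = (y_(i+1) - y_i)/h_i = -3, 0, -1.
  1·m_0 + 4·m_1 + 1·m_2 = 6(Δ_1 - Δ_0) = 18
  1·m_1 + 4·m_2 + 1·m_3 = 6(Δ_2 - Δ_1) = -6
Natural end conditions: m_0 = m_3 = 0.
Solving: m_0 = 0, m_1 = 26/5, m_2 = -14/5, m_3 = 0.
On [1, 2], S'(t) = b_2 + 2c_2·(t - 1) + 3d_2·(t - 1)² with b_2 = Δ_2 - h_2(2m_2 + m_3)/6 = -1/15, c_2 = m_2/2 = -7/5, d_2 = (m_3 - m_2)/(6h_2) = 7/15. So S'(1) = -1/15.

-0.0667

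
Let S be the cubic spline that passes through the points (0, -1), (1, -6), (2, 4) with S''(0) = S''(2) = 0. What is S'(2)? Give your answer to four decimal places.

With σ_i denoting the second derivative at x_i, h_i = 1, 1, and Δ_i = (y_(i+1) − y_i)/h_i = -5, 10:
  1·σ_0 + 4·σ_1 + 1·σ_2 = 6(Δ_1 - Δ_0) = 90
Natural end conditions: σ_0 = σ_2 = 0.
Solving: σ_0 = 0, σ_1 = 45/2, σ_2 = 0.
On [1, 2], S'(t) = b_1 + 2c_1·(t - 1) + 3d_1·(t - 1)² with b_1 = Δ_1 - h_1(2σ_1 + σ_2)/6 = 5/2, c_1 = σ_1/2 = 45/4, d_1 = (σ_2 - σ_1)/(6h_1) = -15/4. So S'(2) = 55/4.

13.7500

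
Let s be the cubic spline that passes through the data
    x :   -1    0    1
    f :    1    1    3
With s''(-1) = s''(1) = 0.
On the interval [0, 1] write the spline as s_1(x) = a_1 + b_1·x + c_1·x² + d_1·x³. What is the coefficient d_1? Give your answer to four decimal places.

-0.5000

Write m_i for s''(x_i). With h_i = 1, 1 and divided differences Δ_i = 0, 2, the continuity of s' gives the tridiagonal system
  1·m_0 + 4·m_1 + 1·m_2 = 6(Δ_1 - Δ_0) = 12
Natural end conditions: m_0 = m_2 = 0.
Solving the tridiagonal system: m_0 = 0, m_1 = 3, m_2 = 0.
On [0, 1], with s_1(x) = a_1 + b_1·x + c_1·x² + d_1·x³: c_1 = m_1/2 = 3/2, d_1 = (m_2 - m_1)/(6h_1) = -1/2, b_1 = Δ_1 - h_1(2m_1 + m_2)/6 = 1.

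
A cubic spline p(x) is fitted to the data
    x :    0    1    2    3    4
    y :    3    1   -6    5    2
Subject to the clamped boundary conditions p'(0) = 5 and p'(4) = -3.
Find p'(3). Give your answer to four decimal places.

Put M_i = p'' at the i-th knot. Here h = (1, 1, 1, 1) and Δ = (-2, -7, 11, -3), so the interior equations h_(i-1)·M_(i-1) + 2(h_(i-1)+h_i)·M_i + h_i·M_(i+1) = 6(Δ_i − Δ_(i-1)) read
  1·M_0 + 4·M_1 + 1·M_2 = 6(Δ_1 - Δ_0) = -30
  1·M_1 + 4·M_2 + 1·M_3 = 6(Δ_2 - Δ_1) = 108
  1·M_2 + 4·M_3 + 1·M_4 = 6(Δ_3 - Δ_2) = -84
Clamped end conditions give two more equations: 2h_0·M_0 + h_0·M_1 = 6(Δ_0 - p'(0)) = -42 and h_3·M_3 + 2h_3·M_4 = 6(p'(4) - Δ_3) = 0.
Solving the tridiagonal system: M_0 = -395/28, M_1 = -193/14, M_2 = 157/4, M_3 = -493/14, M_4 = 493/28.
On [3, 4], p'(x) = b_3 + 2c_3·(x - 3) + 3d_3·(x - 3)² with b_3 = Δ_3 - h_3(2M_3 + M_4)/6 = 325/56, c_3 = M_3/2 = -493/28, d_3 = (M_4 - M_3)/(6h_3) = 493/56. So p'(3) = 325/56.

5.8036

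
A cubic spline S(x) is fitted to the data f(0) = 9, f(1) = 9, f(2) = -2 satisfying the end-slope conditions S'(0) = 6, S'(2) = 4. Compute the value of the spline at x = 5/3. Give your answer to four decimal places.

Let σ_i = S''(x_i). Step sizes h_i = 1, 1; slopes of the chords Δ_i = (y_(i+1) - y_i)/h_i = 0, -11.
  1·σ_0 + 4·σ_1 + 1·σ_2 = 6(Δ_1 - Δ_0) = -66
Clamped end conditions give two more equations: 2h_0·σ_0 + h_0·σ_1 = 6(Δ_0 - S'(0)) = -36 and h_1·σ_1 + 2h_1·σ_2 = 6(S'(2) - Δ_1) = 90.
Forward elimination and back-substitution give σ_0 = -5/2, σ_1 = -31, σ_2 = 121/2.
On [1, 2], S(x) = 9 - 43/4·(x - 1) - 31/2·(x - 1)² + 61/4·(x - 1)³.
With (x - 1) = 2/3: S(5/3) = -29/54.

-0.5370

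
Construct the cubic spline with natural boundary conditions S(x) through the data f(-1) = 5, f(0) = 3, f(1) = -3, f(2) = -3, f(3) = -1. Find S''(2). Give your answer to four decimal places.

0.2143

Put M_i = S'' at the i-th knot. Here h = (1, 1, 1, 1) and Δ = (-2, -6, 0, 2), so the interior equations h_(i-1)·M_(i-1) + 2(h_(i-1)+h_i)·M_i + h_i·M_(i+1) = 6(Δ_i − Δ_(i-1)) read
  1·M_0 + 4·M_1 + 1·M_2 = 6(Δ_1 - Δ_0) = -24
  1·M_1 + 4·M_2 + 1·M_3 = 6(Δ_2 - Δ_1) = 36
  1·M_2 + 4·M_3 + 1·M_4 = 6(Δ_3 - Δ_2) = 12
Natural end conditions: M_0 = M_4 = 0.
Forward elimination and back-substitution give M_0 = 0, M_1 = -123/14, M_2 = 78/7, M_3 = 3/14, M_4 = 0.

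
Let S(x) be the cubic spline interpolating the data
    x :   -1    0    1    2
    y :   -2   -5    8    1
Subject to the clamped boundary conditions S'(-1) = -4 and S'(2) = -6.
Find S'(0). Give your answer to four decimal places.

Put M_i = S'' at the i-th knot. Here h = (1, 1, 1) and Δ = (-3, 13, -7), so the interior equations h_(i-1)·M_(i-1) + 2(h_(i-1)+h_i)·M_i + h_i·M_(i+1) = 6(Δ_i − Δ_(i-1)) read
  1·M_0 + 4·M_1 + 1·M_2 = 6(Δ_1 - Δ_0) = 96
  1·M_1 + 4·M_2 + 1·M_3 = 6(Δ_2 - Δ_1) = -120
Clamped end conditions give two more equations: 2h_0·M_0 + h_0·M_1 = 6(Δ_0 - S'(-1)) = 6 and h_2·M_2 + 2h_2·M_3 = 6(S'(2) - Δ_2) = 6.
Solving: M_0 = -254/15, M_1 = 598/15, M_2 = -698/15, M_3 = 394/15.
On [0, 1], S'(x) = b_1 + 2c_1·x + 3d_1·x² with b_1 = Δ_1 - h_1(2M_1 + M_2)/6 = 112/15, c_1 = M_1/2 = 299/15, d_1 = (M_2 - M_1)/(6h_1) = -72/5. So S'(0) = 112/15.

7.4667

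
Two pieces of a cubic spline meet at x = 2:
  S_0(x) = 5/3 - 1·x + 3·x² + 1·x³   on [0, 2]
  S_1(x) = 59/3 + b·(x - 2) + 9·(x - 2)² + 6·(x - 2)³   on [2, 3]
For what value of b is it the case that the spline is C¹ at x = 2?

23

S_0'(x) = -1 + 6·x + 3·x², so S_0'(2) = 23. On the right, S_1'(2) = b, so b = 23.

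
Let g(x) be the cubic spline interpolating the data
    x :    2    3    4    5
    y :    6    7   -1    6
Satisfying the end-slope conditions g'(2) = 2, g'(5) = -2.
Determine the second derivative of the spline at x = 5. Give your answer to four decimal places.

Let M_i = g''(x_i). Step sizes h_i = 1, 1, 1; slopes of the chords Δ_i = (y_(i+1) - y_i)/h_i = 1, -8, 7.
  1·M_0 + 4·M_1 + 1·M_2 = 6(Δ_1 - Δ_0) = -54
  1·M_1 + 4·M_2 + 1·M_3 = 6(Δ_2 - Δ_1) = 90
Clamped end conditions give two more equations: 2h_0·M_0 + h_0·M_1 = 6(Δ_0 - g'(2)) = -6 and h_2·M_2 + 2h_2·M_3 = 6(g'(5) - Δ_2) = -54.
Forward elimination and back-substitution give M_0 = 152/15, M_1 = -394/15, M_2 = 614/15, M_3 = -712/15.

-47.4667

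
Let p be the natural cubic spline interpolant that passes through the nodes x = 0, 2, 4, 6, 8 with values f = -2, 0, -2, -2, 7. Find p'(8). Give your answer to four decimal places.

Let m_i = p''(x_i). Step sizes h_i = 2, 2, 2, 2; slopes of the chords Δ_i = (y_(i+1) - y_i)/h_i = 1, -1, 0, 9/2.
  2·m_0 + 8·m_1 + 2·m_2 = 6(Δ_1 - Δ_0) = -12
  2·m_1 + 8·m_2 + 2·m_3 = 6(Δ_2 - Δ_1) = 6
  2·m_2 + 8·m_3 + 2·m_4 = 6(Δ_3 - Δ_2) = 27
Natural end conditions: m_0 = m_4 = 0.
Solving: m_0 = 0, m_1 = -177/112, m_2 = 9/28, m_3 = 369/112, m_4 = 0.
On [6, 8], p'(x) = b_3 + 2c_3·(x - 6) + 3d_3·(x - 6)² with b_3 = Δ_3 - h_3(2m_3 + m_4)/6 = 129/56, c_3 = m_3/2 = 369/224, d_3 = (m_4 - m_3)/(6h_3) = -123/448. So p'(8) = 627/112.

5.5982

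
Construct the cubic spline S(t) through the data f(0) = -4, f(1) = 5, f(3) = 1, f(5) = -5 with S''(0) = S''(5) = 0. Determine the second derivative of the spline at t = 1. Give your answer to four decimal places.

Write σ_i for S''(x_i). With h_i = 1, 2, 2 and divided differences Δ_i = 9, -2, -3, the continuity of S' gives the tridiagonal system
  1·σ_0 + 6·σ_1 + 2·σ_2 = 6(Δ_1 - Δ_0) = -66
  2·σ_1 + 8·σ_2 + 2·σ_3 = 6(Δ_2 - Δ_1) = -6
Natural end conditions: σ_0 = σ_3 = 0.
Forward elimination and back-substitution give σ_0 = 0, σ_1 = -129/11, σ_2 = 24/11, σ_3 = 0.

-11.7273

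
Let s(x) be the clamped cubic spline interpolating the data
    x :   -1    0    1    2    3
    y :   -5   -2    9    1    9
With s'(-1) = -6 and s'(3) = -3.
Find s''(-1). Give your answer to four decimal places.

With m_i denoting the second derivative at x_i, h_i = 1, 1, 1, 1, and Δ_i = (y_(i+1) − y_i)/h_i = 3, 11, -8, 8:
  1·m_0 + 4·m_1 + 1·m_2 = 6(Δ_1 - Δ_0) = 48
  1·m_1 + 4·m_2 + 1·m_3 = 6(Δ_2 - Δ_1) = -114
  1·m_2 + 4·m_3 + 1·m_4 = 6(Δ_3 - Δ_2) = 96
Clamped end conditions give two more equations: 2h_0·m_0 + h_0·m_1 = 6(Δ_0 - s'(-1)) = 54 and h_3·m_3 + 2h_3·m_4 = 6(s'(3) - Δ_3) = -66.
Solving the tridiagonal system: m_0 = 489/28, m_1 = 267/14, m_2 = -183/4, m_3 = 699/14, m_4 = -1623/28.

17.4643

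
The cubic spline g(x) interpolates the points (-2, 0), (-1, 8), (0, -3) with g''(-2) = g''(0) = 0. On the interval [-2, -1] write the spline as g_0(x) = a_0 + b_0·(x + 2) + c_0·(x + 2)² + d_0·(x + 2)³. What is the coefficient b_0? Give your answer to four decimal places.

Let M_i = g''(x_i). Step sizes h_i = 1, 1; slopes of the chords Δ_i = (y_(i+1) - y_i)/h_i = 8, -11.
  1·M_0 + 4·M_1 + 1·M_2 = 6(Δ_1 - Δ_0) = -114
Natural end conditions: M_0 = M_2 = 0.
Hence M_0 = 0, M_1 = -57/2, M_2 = 0.
On [-2, -1], with g_0(x) = a_0 + b_0·(x + 2) + c_0·(x + 2)² + d_0·(x + 2)³: c_0 = M_0/2 = 0, d_0 = (M_1 - M_0)/(6h_0) = -19/4, b_0 = Δ_0 - h_0(2M_0 + M_1)/6 = 51/4.

12.7500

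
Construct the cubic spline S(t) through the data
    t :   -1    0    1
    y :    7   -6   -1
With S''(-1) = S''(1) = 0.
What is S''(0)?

27

Let M_i = S''(x_i). Step sizes h_i = 1, 1; slopes of the chords Δ_i = (y_(i+1) - y_i)/h_i = -13, 5.
  1·M_0 + 4·M_1 + 1·M_2 = 6(Δ_1 - Δ_0) = 108
Natural end conditions: M_0 = M_2 = 0.
Forward elimination and back-substitution give M_0 = 0, M_1 = 27, M_2 = 0.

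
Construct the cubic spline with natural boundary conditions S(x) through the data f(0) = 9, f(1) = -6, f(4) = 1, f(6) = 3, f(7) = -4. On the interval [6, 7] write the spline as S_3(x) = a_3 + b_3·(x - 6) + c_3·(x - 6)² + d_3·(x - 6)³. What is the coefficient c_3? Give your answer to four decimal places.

-3.3706

With M_i denoting the second derivative at x_i, h_i = 1, 3, 2, 1, and Δ_i = (y_(i+1) − y_i)/h_i = -15, 7/3, 1, -7:
  1·M_0 + 8·M_1 + 3·M_2 = 6(Δ_1 - Δ_0) = 104
  3·M_1 + 10·M_2 + 2·M_3 = 6(Δ_2 - Δ_1) = -8
  2·M_2 + 6·M_3 + 1·M_4 = 6(Δ_3 - Δ_2) = -48
Natural end conditions: M_0 = M_4 = 0.
Hence M_0 = 0, M_1 = 2840/197, M_2 = -744/197, M_3 = -1328/197, M_4 = 0.
On [6, 7], with S_3(x) = a_3 + b_3·(x - 6) + c_3·(x - 6)² + d_3·(x - 6)³: c_3 = M_3/2 = -664/197, d_3 = (M_4 - M_3)/(6h_3) = 664/591, b_3 = Δ_3 - h_3(2M_3 + M_4)/6 = -2809/591.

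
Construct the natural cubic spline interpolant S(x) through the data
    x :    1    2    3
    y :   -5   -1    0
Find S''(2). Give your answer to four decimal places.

-4.5000

Put M_i = S'' at the i-th knot. Here h = (1, 1) and Δ = (4, 1), so the interior equations h_(i-1)·M_(i-1) + 2(h_(i-1)+h_i)·M_i + h_i·M_(i+1) = 6(Δ_i − Δ_(i-1)) read
  1·M_0 + 4·M_1 + 1·M_2 = 6(Δ_1 - Δ_0) = -18
Natural end conditions: M_0 = M_2 = 0.
Forward elimination and back-substitution give M_0 = 0, M_1 = -9/2, M_2 = 0.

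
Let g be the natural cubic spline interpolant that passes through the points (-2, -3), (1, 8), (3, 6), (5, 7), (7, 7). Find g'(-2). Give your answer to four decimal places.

Let M_i = g''(x_i). Step sizes h_i = 3, 2, 2, 2; slopes of the chords Δ_i = (y_(i+1) - y_i)/h_i = 11/3, -1, 1/2, 0.
  3·M_0 + 10·M_1 + 2·M_2 = 6(Δ_1 - Δ_0) = -28
  2·M_1 + 8·M_2 + 2·M_3 = 6(Δ_2 - Δ_1) = 9
  2·M_2 + 8·M_3 + 2·M_4 = 6(Δ_3 - Δ_2) = -3
Natural end conditions: M_0 = M_4 = 0.
Solving: M_0 = 0, M_1 = -459/142, M_2 = 307/142, M_3 = -65/71, M_4 = 0.
On [-2, 1], g'(t) = b_0 + 2c_0·(t + 2) + 3d_0·(t + 2)² with b_0 = Δ_0 - h_0(2M_0 + M_1)/6 = 4501/852, c_0 = M_0/2 = 0, d_0 = (M_1 - M_0)/(6h_0) = -51/284. So g'(-2) = 4501/852.

5.2829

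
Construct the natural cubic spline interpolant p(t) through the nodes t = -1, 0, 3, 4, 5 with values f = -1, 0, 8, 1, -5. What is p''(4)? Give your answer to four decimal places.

Write σ_i for p''(x_i). With h_i = 1, 3, 1, 1 and divided differences Δ_i = 1, 8/3, -7, -6, the continuity of p' gives the tridiagonal system
  1·σ_0 + 8·σ_1 + 3·σ_2 = 6(Δ_1 - Δ_0) = 10
  3·σ_1 + 8·σ_2 + 1·σ_3 = 6(Δ_2 - Δ_1) = -58
  1·σ_2 + 4·σ_3 + 1·σ_4 = 6(Δ_3 - Δ_2) = 6
Natural end conditions: σ_0 = σ_4 = 0.
Hence σ_0 = 0, σ_1 = 256/53, σ_2 = -506/53, σ_3 = 206/53, σ_4 = 0.

3.8868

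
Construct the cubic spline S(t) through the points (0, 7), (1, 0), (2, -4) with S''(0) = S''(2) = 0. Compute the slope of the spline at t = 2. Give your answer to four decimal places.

Let M_i = S''(x_i). Step sizes h_i = 1, 1; slopes of the chords Δ_i = (y_(i+1) - y_i)/h_i = -7, -4.
  1·M_0 + 4·M_1 + 1·M_2 = 6(Δ_1 - Δ_0) = 18
Natural end conditions: M_0 = M_2 = 0.
Solving the tridiagonal system: M_0 = 0, M_1 = 9/2, M_2 = 0.
On [1, 2], S'(t) = b_1 + 2c_1·(t - 1) + 3d_1·(t - 1)² with b_1 = Δ_1 - h_1(2M_1 + M_2)/6 = -11/2, c_1 = M_1/2 = 9/4, d_1 = (M_2 - M_1)/(6h_1) = -3/4. So S'(2) = -13/4.

-3.2500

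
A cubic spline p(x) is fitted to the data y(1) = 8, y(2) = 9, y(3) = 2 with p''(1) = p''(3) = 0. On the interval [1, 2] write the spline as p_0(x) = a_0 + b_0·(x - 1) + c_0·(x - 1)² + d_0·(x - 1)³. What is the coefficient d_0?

-2

With M_i denoting the second derivative at x_i, h_i = 1, 1, and Δ_i = (y_(i+1) − y_i)/h_i = 1, -7:
  1·M_0 + 4·M_1 + 1·M_2 = 6(Δ_1 - Δ_0) = -48
Natural end conditions: M_0 = M_2 = 0.
Solving: M_0 = 0, M_1 = -12, M_2 = 0.
On [1, 2], with p_0(x) = a_0 + b_0·(x - 1) + c_0·(x - 1)² + d_0·(x - 1)³: c_0 = M_0/2 = 0, d_0 = (M_1 - M_0)/(6h_0) = -2, b_0 = Δ_0 - h_0(2M_0 + M_1)/6 = 3.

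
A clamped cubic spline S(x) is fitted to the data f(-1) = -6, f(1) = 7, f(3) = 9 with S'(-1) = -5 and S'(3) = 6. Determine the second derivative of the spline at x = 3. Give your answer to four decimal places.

14.3750

Put m_i = S'' at the i-th knot. Here h = (2, 2) and Δ = (13/2, 1), so the interior equations h_(i-1)·m_(i-1) + 2(h_(i-1)+h_i)·m_i + h_i·m_(i+1) = 6(Δ_i − Δ_(i-1)) read
  2·m_0 + 8·m_1 + 2·m_2 = 6(Δ_1 - Δ_0) = -33
Clamped end conditions give two more equations: 2h_0·m_0 + h_0·m_1 = 6(Δ_0 - S'(-1)) = 69 and h_1·m_1 + 2h_1·m_2 = 6(S'(3) - Δ_1) = 30.
Solving the tridiagonal system: m_0 = 193/8, m_1 = -55/4, m_2 = 115/8.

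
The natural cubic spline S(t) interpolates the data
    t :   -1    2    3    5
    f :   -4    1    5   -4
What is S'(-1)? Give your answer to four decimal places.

With σ_i denoting the second derivative at x_i, h_i = 3, 1, 2, and Δ_i = (y_(i+1) − y_i)/h_i = 5/3, 4, -9/2:
  3·σ_0 + 8·σ_1 + 1·σ_2 = 6(Δ_1 - Δ_0) = 14
  1·σ_1 + 6·σ_2 + 2·σ_3 = 6(Δ_2 - Δ_1) = -51
Natural end conditions: σ_0 = σ_3 = 0.
Solving: σ_0 = 0, σ_1 = 135/47, σ_2 = -422/47, σ_3 = 0.
On [-1, 2], S'(t) = b_0 + 2c_0·(t + 1) + 3d_0·(t + 1)² with b_0 = Δ_0 - h_0(2σ_0 + σ_1)/6 = 65/282, c_0 = σ_0/2 = 0, d_0 = (σ_1 - σ_0)/(6h_0) = 15/94. So S'(-1) = 65/282.

0.2305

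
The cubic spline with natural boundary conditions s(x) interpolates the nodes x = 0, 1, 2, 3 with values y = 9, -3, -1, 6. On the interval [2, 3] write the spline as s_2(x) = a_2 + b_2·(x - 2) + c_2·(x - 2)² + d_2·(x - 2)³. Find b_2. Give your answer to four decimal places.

6.2000

Write M_i for s''(x_i). With h_i = 1, 1, 1 and divided differences Δ_i = -12, 2, 7, the continuity of s' gives the tridiagonal system
  1·M_0 + 4·M_1 + 1·M_2 = 6(Δ_1 - Δ_0) = 84
  1·M_1 + 4·M_2 + 1·M_3 = 6(Δ_2 - Δ_1) = 30
Natural end conditions: M_0 = M_3 = 0.
Forward elimination and back-substitution give M_0 = 0, M_1 = 102/5, M_2 = 12/5, M_3 = 0.
On [2, 3], with s_2(x) = a_2 + b_2·(x - 2) + c_2·(x - 2)² + d_2·(x - 2)³: c_2 = M_2/2 = 6/5, d_2 = (M_3 - M_2)/(6h_2) = -2/5, b_2 = Δ_2 - h_2(2M_2 + M_3)/6 = 31/5.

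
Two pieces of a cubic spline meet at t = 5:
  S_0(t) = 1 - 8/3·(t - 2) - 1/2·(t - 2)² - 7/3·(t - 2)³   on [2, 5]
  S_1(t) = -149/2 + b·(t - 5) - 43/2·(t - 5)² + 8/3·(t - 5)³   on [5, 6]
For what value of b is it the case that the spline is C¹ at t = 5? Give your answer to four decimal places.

S_0'(t) = -8/3 - 1·(t - 2) - 7·(t - 2)², so S_0'(5) = -206/3. On the right, S_1'(5) = b, so b = -206/3.

-68.6667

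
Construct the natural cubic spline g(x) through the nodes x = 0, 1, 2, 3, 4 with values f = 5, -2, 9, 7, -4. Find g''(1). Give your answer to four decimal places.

33.5357

With M_i denoting the second derivative at x_i, h_i = 1, 1, 1, 1, and Δ_i = (y_(i+1) − y_i)/h_i = -7, 11, -2, -11:
  1·M_0 + 4·M_1 + 1·M_2 = 6(Δ_1 - Δ_0) = 108
  1·M_1 + 4·M_2 + 1·M_3 = 6(Δ_2 - Δ_1) = -78
  1·M_2 + 4·M_3 + 1·M_4 = 6(Δ_3 - Δ_2) = -54
Natural end conditions: M_0 = M_4 = 0.
Solving the tridiagonal system: M_0 = 0, M_1 = 939/28, M_2 = -183/7, M_3 = -195/28, M_4 = 0.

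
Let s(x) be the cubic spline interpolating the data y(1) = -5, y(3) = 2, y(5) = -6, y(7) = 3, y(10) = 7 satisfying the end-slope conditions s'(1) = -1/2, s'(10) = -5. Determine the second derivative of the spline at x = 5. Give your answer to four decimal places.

With M_i denoting the second derivative at x_i, h_i = 2, 2, 2, 3, and Δ_i = (y_(i+1) − y_i)/h_i = 7/2, -4, 9/2, 4/3:
  2·M_0 + 8·M_1 + 2·M_2 = 6(Δ_1 - Δ_0) = -45
  2·M_1 + 8·M_2 + 2·M_3 = 6(Δ_2 - Δ_1) = 51
  2·M_2 + 10·M_3 + 3·M_4 = 6(Δ_3 - Δ_2) = -19
Clamped end conditions give two more equations: 2h_0·M_0 + h_0·M_1 = 6(Δ_0 - s'(1)) = 24 and h_3·M_3 + 2h_3·M_4 = 6(s'(10) - Δ_3) = -38.
Forward elimination and back-substitution give M_0 = 3161/276, M_1 = -1505/138, M_2 = 2669/276, M_3 = -157/69, M_4 = -239/46.

9.6703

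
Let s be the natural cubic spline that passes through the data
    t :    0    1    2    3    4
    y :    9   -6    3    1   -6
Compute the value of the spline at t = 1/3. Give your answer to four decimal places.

Let σ_i = s''(x_i). Step sizes h_i = 1, 1, 1, 1; slopes of the chords Δ_i = (y_(i+1) - y_i)/h_i = -15, 9, -2, -7.
  1·σ_0 + 4·σ_1 + 1·σ_2 = 6(Δ_1 - Δ_0) = 144
  1·σ_1 + 4·σ_2 + 1·σ_3 = 6(Δ_2 - Δ_1) = -66
  1·σ_2 + 4·σ_3 + 1·σ_4 = 6(Δ_3 - Δ_2) = -30
Natural end conditions: σ_0 = σ_4 = 0.
Forward elimination and back-substitution give σ_0 = 0, σ_1 = 171/4, σ_2 = -27, σ_3 = -3/4, σ_4 = 0.
On [0, 1], s(t) = 9 - 177/8·t + 0·t² + 57/8·t³.
With t = 1/3: s(1/3) = 17/9.

1.8889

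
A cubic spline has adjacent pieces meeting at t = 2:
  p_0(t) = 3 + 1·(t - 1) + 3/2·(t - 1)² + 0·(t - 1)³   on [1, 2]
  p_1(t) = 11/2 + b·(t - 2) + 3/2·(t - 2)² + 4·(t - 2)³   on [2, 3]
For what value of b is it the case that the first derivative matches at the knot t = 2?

4

p_0'(t) = 1 + 3·(t - 1) + 0·(t - 1)², so p_0'(2) = 4. On the right, p_1'(2) = b, so b = 4.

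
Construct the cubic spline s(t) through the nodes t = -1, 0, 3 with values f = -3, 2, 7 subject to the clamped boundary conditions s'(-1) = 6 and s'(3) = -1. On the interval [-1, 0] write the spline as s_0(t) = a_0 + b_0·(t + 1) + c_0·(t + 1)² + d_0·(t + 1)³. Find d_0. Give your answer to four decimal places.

Write σ_i for s''(x_i). With h_i = 1, 3 and divided differences Δ_i = 5, 5/3, the continuity of s' gives the tridiagonal system
  1·σ_0 + 8·σ_1 + 3·σ_2 = 6(Δ_1 - Δ_0) = -20
Clamped end conditions give two more equations: 2h_0·σ_0 + h_0·σ_1 = 6(Δ_0 - s'(-1)) = -6 and h_1·σ_1 + 2h_1·σ_2 = 6(s'(3) - Δ_1) = -16.
Solving: σ_0 = -9/4, σ_1 = -3/2, σ_2 = -23/12.
On [-1, 0], with s_0(t) = a_0 + b_0·(t + 1) + c_0·(t + 1)² + d_0·(t + 1)³: c_0 = σ_0/2 = -9/8, d_0 = (σ_1 - σ_0)/(6h_0) = 1/8, b_0 = Δ_0 - h_0(2σ_0 + σ_1)/6 = 6.

0.1250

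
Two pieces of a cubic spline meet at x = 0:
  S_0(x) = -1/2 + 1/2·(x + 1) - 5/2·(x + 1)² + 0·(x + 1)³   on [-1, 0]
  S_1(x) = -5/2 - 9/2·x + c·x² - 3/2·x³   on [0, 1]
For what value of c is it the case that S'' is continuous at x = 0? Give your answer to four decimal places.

S_0''(x) = -5 + 0·(x + 1), so S_0''(0) = -5. On the right, S_1''(0) = 2c, so c = -5/2.

-2.5000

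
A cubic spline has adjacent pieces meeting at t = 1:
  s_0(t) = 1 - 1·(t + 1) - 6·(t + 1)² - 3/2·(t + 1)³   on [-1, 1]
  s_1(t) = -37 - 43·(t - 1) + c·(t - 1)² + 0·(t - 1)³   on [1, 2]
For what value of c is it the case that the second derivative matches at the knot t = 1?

s_0''(t) = -12 - 9·(t + 1), so s_0''(1) = -30. On the right, s_1''(1) = 2c, so c = -15.

-15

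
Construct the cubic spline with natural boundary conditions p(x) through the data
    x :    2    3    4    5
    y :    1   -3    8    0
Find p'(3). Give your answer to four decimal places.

Write σ_i for p''(x_i). With h_i = 1, 1, 1 and divided differences Δ_i = -4, 11, -8, the continuity of p' gives the tridiagonal system
  1·σ_0 + 4·σ_1 + 1·σ_2 = 6(Δ_1 - Δ_0) = 90
  1·σ_1 + 4·σ_2 + 1·σ_3 = 6(Δ_2 - Δ_1) = -114
Natural end conditions: σ_0 = σ_3 = 0.
Hence σ_0 = 0, σ_1 = 158/5, σ_2 = -182/5, σ_3 = 0.
On [3, 4], p'(x) = b_1 + 2c_1·(x - 3) + 3d_1·(x - 3)² with b_1 = Δ_1 - h_1(2σ_1 + σ_2)/6 = 98/15, c_1 = σ_1/2 = 79/5, d_1 = (σ_2 - σ_1)/(6h_1) = -34/3. So p'(3) = 98/15.

6.5333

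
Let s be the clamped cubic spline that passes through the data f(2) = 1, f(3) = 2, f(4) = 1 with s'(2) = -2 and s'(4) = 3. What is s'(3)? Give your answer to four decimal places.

-0.2500

Let M_i = s''(x_i). Step sizes h_i = 1, 1; slopes of the chords Δ_i = (y_(i+1) - y_i)/h_i = 1, -1.
  1·M_0 + 4·M_1 + 1·M_2 = 6(Δ_1 - Δ_0) = -12
Clamped end conditions give two more equations: 2h_0·M_0 + h_0·M_1 = 6(Δ_0 - s'(2)) = 18 and h_1·M_1 + 2h_1·M_2 = 6(s'(4) - Δ_1) = 24.
Solving the tridiagonal system: M_0 = 29/2, M_1 = -11, M_2 = 35/2.
On [3, 4], s'(x) = b_1 + 2c_1·(x - 3) + 3d_1·(x - 3)² with b_1 = Δ_1 - h_1(2M_1 + M_2)/6 = -1/4, c_1 = M_1/2 = -11/2, d_1 = (M_2 - M_1)/(6h_1) = 19/4. So s'(3) = -1/4.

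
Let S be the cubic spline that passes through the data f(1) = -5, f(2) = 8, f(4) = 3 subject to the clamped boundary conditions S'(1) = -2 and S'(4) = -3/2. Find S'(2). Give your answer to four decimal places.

With M_i denoting the second derivative at x_i, h_i = 1, 2, and Δ_i = (y_(i+1) − y_i)/h_i = 13, -5/2:
  1·M_0 + 6·M_1 + 2·M_2 = 6(Δ_1 - Δ_0) = -93
Clamped end conditions give two more equations: 2h_0·M_0 + h_0·M_1 = 6(Δ_0 - S'(1)) = 90 and h_1·M_1 + 2h_1·M_2 = 6(S'(4) - Δ_1) = 6.
Solving the tridiagonal system: M_0 = 182/3, M_1 = -94/3, M_2 = 103/6.
On [2, 4], S'(x) = b_1 + 2c_1·(x - 2) + 3d_1·(x - 2)² with b_1 = Δ_1 - h_1(2M_1 + M_2)/6 = 38/3, c_1 = M_1/2 = -47/3, d_1 = (M_2 - M_1)/(6h_1) = 97/24. So S'(2) = 38/3.

12.6667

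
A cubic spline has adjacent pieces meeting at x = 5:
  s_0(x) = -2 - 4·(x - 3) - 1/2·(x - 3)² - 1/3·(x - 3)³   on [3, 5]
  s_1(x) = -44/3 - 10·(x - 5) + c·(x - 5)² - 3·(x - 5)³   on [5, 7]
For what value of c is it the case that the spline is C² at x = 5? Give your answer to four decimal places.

s_0''(x) = -1 - 2·(x - 3), so s_0''(5) = -5. On the right, s_1''(5) = 2c, so c = -5/2.

-2.5000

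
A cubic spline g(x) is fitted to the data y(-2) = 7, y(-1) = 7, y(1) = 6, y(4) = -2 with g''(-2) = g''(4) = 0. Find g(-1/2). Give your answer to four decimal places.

Let M_i = g''(x_i). Step sizes h_i = 1, 2, 3; slopes of the chords Δ_i = (y_(i+1) - y_i)/h_i = 0, -1/2, -8/3.
  1·M_0 + 6·M_1 + 2·M_2 = 6(Δ_1 - Δ_0) = -3
  2·M_1 + 10·M_2 + 3·M_3 = 6(Δ_2 - Δ_1) = -13
Natural end conditions: M_0 = M_3 = 0.
Solving the tridiagonal system: M_0 = 0, M_1 = -1/14, M_2 = -9/7, M_3 = 0.
On [-1, 1], g(x) = 7 - 1/42·(x + 1) - 1/28·(x + 1)² - 17/168·(x + 1)³.
With (x + 1) = 1/2: g(-1/2) = 3121/448.

6.9665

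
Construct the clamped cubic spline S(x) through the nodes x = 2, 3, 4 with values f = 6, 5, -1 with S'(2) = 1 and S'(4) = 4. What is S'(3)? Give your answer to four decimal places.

Write σ_i for S''(x_i). With h_i = 1, 1 and divided differences Δ_i = -1, -6, the continuity of S' gives the tridiagonal system
  1·σ_0 + 4·σ_1 + 1·σ_2 = 6(Δ_1 - Δ_0) = -30
Clamped end conditions give two more equations: 2h_0·σ_0 + h_0·σ_1 = 6(Δ_0 - S'(2)) = -12 and h_1·σ_1 + 2h_1·σ_2 = 6(S'(4) - Δ_1) = 60.
Solving: σ_0 = 3, σ_1 = -18, σ_2 = 39.
On [3, 4], S'(x) = b_1 + 2c_1·(x - 3) + 3d_1·(x - 3)² with b_1 = Δ_1 - h_1(2σ_1 + σ_2)/6 = -13/2, c_1 = σ_1/2 = -9, d_1 = (σ_2 - σ_1)/(6h_1) = 19/2. So S'(3) = -13/2.

-6.5000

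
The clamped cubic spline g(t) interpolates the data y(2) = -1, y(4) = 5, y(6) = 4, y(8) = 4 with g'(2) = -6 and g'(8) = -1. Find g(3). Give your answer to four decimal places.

-0.4083

Let σ_i = g''(x_i). Step sizes h_i = 2, 2, 2; slopes of the chords Δ_i = (y_(i+1) - y_i)/h_i = 3, -1/2, 0.
  2·σ_0 + 8·σ_1 + 2·σ_2 = 6(Δ_1 - Δ_0) = -21
  2·σ_1 + 8·σ_2 + 2·σ_3 = 6(Δ_2 - Δ_1) = 3
Clamped end conditions give two more equations: 2h_0·σ_0 + h_0·σ_1 = 6(Δ_0 - g'(2)) = 54 and h_2·σ_2 + 2h_2·σ_3 = 6(g'(8) - Δ_2) = -6.
Forward elimination and back-substitution give σ_0 = 521/30, σ_1 = -116/15, σ_2 = 46/15, σ_3 = -91/30.
On [2, 4], g(t) = -1 - 6·(t - 2) + 521/60·(t - 2)² - 251/120·(t - 2)³.
With (t - 2) = 1: g(3) = -49/120.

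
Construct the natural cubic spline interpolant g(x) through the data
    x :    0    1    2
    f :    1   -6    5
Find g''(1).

Let M_i = g''(x_i). Step sizes h_i = 1, 1; slopes of the chords Δ_i = (y_(i+1) - y_i)/h_i = -7, 11.
  1·M_0 + 4·M_1 + 1·M_2 = 6(Δ_1 - Δ_0) = 108
Natural end conditions: M_0 = M_2 = 0.
Solving: M_0 = 0, M_1 = 27, M_2 = 0.

27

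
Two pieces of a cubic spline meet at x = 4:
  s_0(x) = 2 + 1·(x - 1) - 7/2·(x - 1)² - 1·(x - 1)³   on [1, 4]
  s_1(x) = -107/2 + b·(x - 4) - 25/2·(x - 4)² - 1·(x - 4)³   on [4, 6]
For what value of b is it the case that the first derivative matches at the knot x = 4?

s_0'(x) = 1 - 7·(x - 1) - 3·(x - 1)², so s_0'(4) = -47. On the right, s_1'(4) = b, so b = -47.

-47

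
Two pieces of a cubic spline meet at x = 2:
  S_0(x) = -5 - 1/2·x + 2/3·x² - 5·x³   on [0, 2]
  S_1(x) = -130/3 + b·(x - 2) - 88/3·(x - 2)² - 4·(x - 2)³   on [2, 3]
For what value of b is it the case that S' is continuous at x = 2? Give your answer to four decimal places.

-57.8333

S_0'(x) = -1/2 + 4/3·x - 15·x², so S_0'(2) = -347/6. On the right, S_1'(2) = b, so b = -347/6.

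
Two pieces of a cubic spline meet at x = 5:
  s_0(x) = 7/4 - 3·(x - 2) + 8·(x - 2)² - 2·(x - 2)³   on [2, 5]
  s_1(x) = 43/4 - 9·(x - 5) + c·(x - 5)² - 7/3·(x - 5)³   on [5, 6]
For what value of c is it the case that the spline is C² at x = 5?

s_0''(x) = 16 - 12·(x - 2), so s_0''(5) = -20. On the right, s_1''(5) = 2c, so c = -10.

-10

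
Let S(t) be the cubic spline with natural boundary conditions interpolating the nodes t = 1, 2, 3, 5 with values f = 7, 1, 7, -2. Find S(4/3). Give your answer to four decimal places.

3.9372

Write M_i for S''(x_i). With h_i = 1, 1, 2 and divided differences Δ_i = -6, 6, -9/2, the continuity of S' gives the tridiagonal system
  1·M_0 + 4·M_1 + 1·M_2 = 6(Δ_1 - Δ_0) = 72
  1·M_1 + 6·M_2 + 2·M_3 = 6(Δ_2 - Δ_1) = -63
Natural end conditions: M_0 = M_3 = 0.
Forward elimination and back-substitution give M_0 = 0, M_1 = 495/23, M_2 = -324/23, M_3 = 0.
On [1, 2], S(t) = 7 - 441/46·(t - 1) + 0·(t - 1)² + 165/46·(t - 1)³.
With (t - 1) = 1/3: S(4/3) = 815/207.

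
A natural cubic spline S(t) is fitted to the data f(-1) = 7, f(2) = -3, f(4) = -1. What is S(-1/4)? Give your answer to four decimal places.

3.5859

Let M_i = S''(x_i). Step sizes h_i = 3, 2; slopes of the chords Δ_i = (y_(i+1) - y_i)/h_i = -10/3, 1.
  3·M_0 + 10·M_1 + 2·M_2 = 6(Δ_1 - Δ_0) = 26
Natural end conditions: M_0 = M_2 = 0.
Solving the tridiagonal system: M_0 = 0, M_1 = 13/5, M_2 = 0.
On [-1, 2], S(t) = 7 - 139/30·(t + 1) + 0·(t + 1)² + 13/90·(t + 1)³.
With (t + 1) = 3/4: S(-1/4) = 459/128.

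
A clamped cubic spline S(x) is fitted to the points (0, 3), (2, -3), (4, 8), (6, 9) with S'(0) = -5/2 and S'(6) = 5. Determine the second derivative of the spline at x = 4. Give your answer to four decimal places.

Write M_i for S''(x_i). With h_i = 2, 2, 2 and divided differences Δ_i = -3, 11/2, 1/2, the continuity of S' gives the tridiagonal system
  2·M_0 + 8·M_1 + 2·M_2 = 6(Δ_1 - Δ_0) = 51
  2·M_1 + 8·M_2 + 2·M_3 = 6(Δ_2 - Δ_1) = -30
Clamped end conditions give two more equations: 2h_0·M_0 + h_0·M_1 = 6(Δ_0 - S'(0)) = -3 and h_2·M_2 + 2h_2·M_3 = 6(S'(6) - Δ_2) = 27.
Forward elimination and back-substitution give M_0 = -29/5, M_1 = 101/10, M_2 = -91/10, M_3 = 113/10.

-9.1000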